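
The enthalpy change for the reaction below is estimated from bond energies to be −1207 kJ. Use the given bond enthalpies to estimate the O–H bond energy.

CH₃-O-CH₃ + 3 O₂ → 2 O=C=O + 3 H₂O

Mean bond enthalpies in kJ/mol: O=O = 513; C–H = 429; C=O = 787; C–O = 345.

Let D be the O–H bond energy.
Σ(broken) = 6×429 + 2×345 + 3×513 = 4803
Σ(formed) = 4×787 + 6×D = 3148 + 6D
ΔH = Σ(broken) − Σ(formed) = (4803) − (3148 + 6D) = +1655 − 6D
Setting this equal to −1207 kJ gives 6D = 2862, so D = 477 kJ/mol.

D(O–H) ≈ 477 kJ/mol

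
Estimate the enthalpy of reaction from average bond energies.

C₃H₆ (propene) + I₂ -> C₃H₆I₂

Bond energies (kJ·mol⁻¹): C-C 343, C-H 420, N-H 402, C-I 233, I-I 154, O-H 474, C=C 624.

Bonds broken (reactants):
  C-C: 1 × 343 = 343
  C-H: 6 × 420 = 2520
  C=C: 1 × 624 = 624
  I-I: 1 × 154 = 154
  Σ(broken) = 3641 kJ
Bonds formed (products):
  C-C: 2 × 343 = 686
  C-H: 6 × 420 = 2520
  C-I: 2 × 233 = 466
  Σ(formed) = 3672 kJ
ΔH = Σ(broken) − Σ(formed) = 3641 − 3672 = −31 kJ

ΔH ≈ −31 kJ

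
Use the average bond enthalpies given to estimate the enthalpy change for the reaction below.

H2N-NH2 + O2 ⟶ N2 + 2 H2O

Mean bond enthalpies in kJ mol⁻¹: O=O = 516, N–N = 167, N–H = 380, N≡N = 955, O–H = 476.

ΔH ≈ −656 kJ

Bonds broken (reactants):
  N–H: 4 × 380 = 1520
  N–N: 1 × 167 = 167
  O=O: 1 × 516 = 516
  Σ(broken) = 2203 kJ
Bonds formed (products):
  N≡N: 1 × 955 = 955
  O–H: 4 × 476 = 1904
  Σ(formed) = 2859 kJ
ΔH = Σ(broken) − Σ(formed) = 2203 − 2859 = −656 kJ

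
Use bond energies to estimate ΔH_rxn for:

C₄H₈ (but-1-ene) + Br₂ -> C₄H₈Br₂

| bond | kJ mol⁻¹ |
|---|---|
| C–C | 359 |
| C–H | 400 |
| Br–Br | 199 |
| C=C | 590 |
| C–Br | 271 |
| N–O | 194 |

ΔH ≈ −112 kJ

Bonds broken (reactants):
  Br–Br: 1 × 199 = 199
  C–C: 2 × 359 = 718
  C–H: 8 × 400 = 3200
  C=C: 1 × 590 = 590
  Σ(broken) = 4707 kJ
Bonds formed (products):
  C–Br: 2 × 271 = 542
  C–C: 3 × 359 = 1077
  C–H: 8 × 400 = 3200
  Σ(formed) = 4819 kJ
ΔH = Σ(broken) − Σ(formed) = 4707 − 4819 = −112 kJ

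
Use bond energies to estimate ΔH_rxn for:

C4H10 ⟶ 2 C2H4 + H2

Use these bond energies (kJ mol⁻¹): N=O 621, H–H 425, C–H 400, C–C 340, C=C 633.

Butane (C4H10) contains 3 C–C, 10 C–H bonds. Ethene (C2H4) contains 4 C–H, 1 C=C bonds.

ΔH ≈ +129 kJ

Bonds broken (reactants):
  C–C: 3 × 340 = 1020
  C–H: 10 × 400 = 4000
  Σ(broken) = 5020 kJ
Bonds formed (products):
  C–H: 8 × 400 = 3200
  C=C: 2 × 633 = 1266
  H–H: 1 × 425 = 425
  Σ(formed) = 4891 kJ
ΔH = Σ(broken) − Σ(formed) = 5020 − 4891 = +129 kJ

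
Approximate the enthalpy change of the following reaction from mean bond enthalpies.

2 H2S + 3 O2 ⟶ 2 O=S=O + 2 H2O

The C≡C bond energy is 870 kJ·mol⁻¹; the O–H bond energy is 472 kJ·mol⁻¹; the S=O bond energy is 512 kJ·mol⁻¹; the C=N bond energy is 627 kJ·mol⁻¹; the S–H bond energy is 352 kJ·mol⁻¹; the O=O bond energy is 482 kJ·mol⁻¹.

ΔH ≈ −1082 kJ

Bonds broken (reactants):
  O=O: 3 × 482 = 1446
  S–H: 4 × 352 = 1408
  Σ(broken) = 2854 kJ
Bonds formed (products):
  O–H: 4 × 472 = 1888
  S=O: 4 × 512 = 2048
  Σ(formed) = 3936 kJ
ΔH = Σ(broken) − Σ(formed) = 2854 − 3936 = −1082 kJ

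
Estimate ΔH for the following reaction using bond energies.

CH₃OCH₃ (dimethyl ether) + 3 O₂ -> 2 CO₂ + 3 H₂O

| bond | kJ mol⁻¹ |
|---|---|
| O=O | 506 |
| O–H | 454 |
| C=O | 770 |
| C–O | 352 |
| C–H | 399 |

Bonds broken (reactants):
  C–H: 6 × 399 = 2394
  C–O: 2 × 352 = 704
  O=O: 3 × 506 = 1518
  Σ(broken) = 4616 kJ
Bonds formed (products):
  C=O: 4 × 770 = 3080
  O–H: 6 × 454 = 2724
  Σ(formed) = 5804 kJ
ΔH = Σ(broken) − Σ(formed) = 4616 − 5804 = −1188 kJ

ΔH ≈ −1188 kJ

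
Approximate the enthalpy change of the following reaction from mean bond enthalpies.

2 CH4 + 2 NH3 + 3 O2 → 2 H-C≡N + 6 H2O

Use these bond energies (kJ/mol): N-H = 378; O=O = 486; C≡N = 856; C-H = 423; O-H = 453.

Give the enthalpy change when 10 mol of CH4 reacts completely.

Bonds broken (reactants):
  C-H: 8 × 423 = 3384
  N-H: 6 × 378 = 2268
  O=O: 3 × 486 = 1458
  Σ(broken) = 7110 kJ
Bonds formed (products):
  C≡N: 2 × 856 = 1712
  C-H: 2 × 423 = 846
  O-H: 12 × 453 = 5436
  Σ(formed) = 7994 kJ
ΔH = Σ(broken) − Σ(formed) = 7110 − 7994 = −884 kJ
For 5× the reaction as written: 5 × (−884) = −4420 kJ

ΔH = −4420 kJ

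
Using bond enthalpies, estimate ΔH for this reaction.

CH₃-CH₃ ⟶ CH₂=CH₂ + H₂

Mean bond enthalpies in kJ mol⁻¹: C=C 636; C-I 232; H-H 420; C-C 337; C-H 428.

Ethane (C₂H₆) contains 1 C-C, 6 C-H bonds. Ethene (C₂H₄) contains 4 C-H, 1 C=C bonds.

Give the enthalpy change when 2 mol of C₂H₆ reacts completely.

ΔH = +274 kJ

Bonds broken (reactants):
  C-C: 1 × 337 = 337
  C-H: 6 × 428 = 2568
  Σ(broken) = 2905 kJ
Bonds formed (products):
  C-H: 4 × 428 = 1712
  C=C: 1 × 636 = 636
  H-H: 1 × 420 = 420
  Σ(formed) = 2768 kJ
ΔH = Σ(broken) − Σ(formed) = 2905 − 2768 = +137 kJ
For 2× the reaction as written: 2 × (+137) = +274 kJ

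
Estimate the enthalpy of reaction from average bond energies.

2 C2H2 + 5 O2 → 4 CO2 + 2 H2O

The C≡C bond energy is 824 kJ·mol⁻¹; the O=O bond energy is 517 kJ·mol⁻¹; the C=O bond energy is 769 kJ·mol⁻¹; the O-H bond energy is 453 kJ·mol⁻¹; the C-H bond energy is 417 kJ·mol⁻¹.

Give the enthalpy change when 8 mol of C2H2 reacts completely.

Bonds broken (reactants):
  C≡C: 2 × 824 = 1648
  C-H: 4 × 417 = 1668
  O=O: 5 × 517 = 2585
  Σ(broken) = 5901 kJ
Bonds formed (products):
  C=O: 8 × 769 = 6152
  O-H: 4 × 453 = 1812
  Σ(formed) = 7964 kJ
ΔH = Σ(broken) − Σ(formed) = 5901 − 7964 = −2063 kJ
For 4× the reaction as written: 4 × (−2063) = −8252 kJ

ΔH = −8252 kJ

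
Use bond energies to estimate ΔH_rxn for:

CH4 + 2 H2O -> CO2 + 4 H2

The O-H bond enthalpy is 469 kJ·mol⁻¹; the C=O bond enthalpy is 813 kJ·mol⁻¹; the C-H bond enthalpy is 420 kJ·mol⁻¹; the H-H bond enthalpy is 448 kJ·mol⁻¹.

Bonds broken (reactants):
  C-H: 4 × 420 = 1680
  O-H: 4 × 469 = 1876
  Σ(broken) = 3556 kJ
Bonds formed (products):
  C=O: 2 × 813 = 1626
  H-H: 4 × 448 = 1792
  Σ(formed) = 3418 kJ
ΔH = Σ(broken) − Σ(formed) = 3556 − 3418 = +138 kJ

ΔH ≈ +138 kJ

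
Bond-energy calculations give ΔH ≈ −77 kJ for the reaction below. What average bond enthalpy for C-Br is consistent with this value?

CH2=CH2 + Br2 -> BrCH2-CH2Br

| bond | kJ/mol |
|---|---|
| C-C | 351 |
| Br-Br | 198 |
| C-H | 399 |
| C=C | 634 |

D(C-Br) ≈ 279 kJ/mol

Let D be the C-Br bond energy.
Σ(broken) = 1×198 + 4×399 + 1×634 = 2428
Σ(formed) = 2×D + 1×351 + 4×399 = 1947 + 2D
ΔH = Σ(broken) − Σ(formed) = (2428) − (1947 + 2D) = +481 − 2D
Setting this equal to −77 kJ gives 2D = 558, so D = 279 kJ/mol.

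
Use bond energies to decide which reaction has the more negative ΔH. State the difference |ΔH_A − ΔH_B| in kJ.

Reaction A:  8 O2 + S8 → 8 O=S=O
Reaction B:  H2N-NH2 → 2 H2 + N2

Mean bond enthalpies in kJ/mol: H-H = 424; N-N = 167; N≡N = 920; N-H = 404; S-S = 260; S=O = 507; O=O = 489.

Reaction A:
  Bonds broken (reactants):
    O=O: 8 × 489 = 3912
    S-S: 8 × 260 = 2080
    Σ(broken) = 5992 kJ
  Bonds formed (products):
    S=O: 16 × 507 = 8112
    Σ(formed) = 8112 kJ
  ΔH_A = 5992 − 8112 = −2120 kJ
Reaction B:
  Bonds broken (reactants):
    N-H: 4 × 404 = 1616
    N-N: 1 × 167 = 167
    Σ(broken) = 1783 kJ
  Bonds formed (products):
    H-H: 2 × 424 = 848
    N≡N: 1 × 920 = 920
    Σ(formed) = 1768 kJ
  ΔH_B = 1783 − 1768 = +15 kJ
ΔH_A − ΔH_B = −2135 kJ, so reaction A has the more negative ΔH; |ΔH_A − ΔH_B| = 2135 kJ.

Reaction A, by 2135 kJ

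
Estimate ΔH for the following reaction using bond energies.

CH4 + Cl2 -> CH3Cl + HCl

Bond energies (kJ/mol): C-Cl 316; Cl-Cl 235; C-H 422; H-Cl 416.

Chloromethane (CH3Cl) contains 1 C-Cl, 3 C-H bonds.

ΔH ≈ −75 kJ

Bonds broken (reactants):
  C-H: 4 × 422 = 1688
  Cl-Cl: 1 × 235 = 235
  Σ(broken) = 1923 kJ
Bonds formed (products):
  C-Cl: 1 × 316 = 316
  C-H: 3 × 422 = 1266
  H-Cl: 1 × 416 = 416
  Σ(formed) = 1998 kJ
ΔH = Σ(broken) − Σ(formed) = 1923 − 1998 = −75 kJ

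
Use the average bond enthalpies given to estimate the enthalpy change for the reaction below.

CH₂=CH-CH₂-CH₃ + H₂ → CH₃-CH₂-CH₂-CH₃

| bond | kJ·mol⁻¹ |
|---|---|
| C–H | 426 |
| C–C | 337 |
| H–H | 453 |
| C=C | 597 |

ΔH ≈ −139 kJ

Bonds broken (reactants):
  C–C: 2 × 337 = 674
  C–H: 8 × 426 = 3408
  C=C: 1 × 597 = 597
  H–H: 1 × 453 = 453
  Σ(broken) = 5132 kJ
Bonds formed (products):
  C–C: 3 × 337 = 1011
  C–H: 10 × 426 = 4260
  Σ(formed) = 5271 kJ
ΔH = Σ(broken) − Σ(formed) = 5132 − 5271 = −139 kJ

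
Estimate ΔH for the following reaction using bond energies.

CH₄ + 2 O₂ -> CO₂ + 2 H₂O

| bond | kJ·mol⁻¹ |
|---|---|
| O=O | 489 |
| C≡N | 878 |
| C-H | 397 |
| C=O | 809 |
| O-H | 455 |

Bonds broken (reactants):
  C-H: 4 × 397 = 1588
  O=O: 2 × 489 = 978
  Σ(broken) = 2566 kJ
Bonds formed (products):
  C=O: 2 × 809 = 1618
  O-H: 4 × 455 = 1820
  Σ(formed) = 3438 kJ
ΔH = Σ(broken) − Σ(formed) = 2566 − 3438 = −872 kJ

ΔH ≈ −872 kJ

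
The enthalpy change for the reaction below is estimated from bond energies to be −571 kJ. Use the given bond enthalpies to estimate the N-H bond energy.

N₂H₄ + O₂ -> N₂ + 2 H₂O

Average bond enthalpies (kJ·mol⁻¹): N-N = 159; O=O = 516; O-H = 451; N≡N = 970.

D(N-H) ≈ 382 kJ/mol

Let D be the N-H bond energy.
Σ(broken) = 4×D + 1×159 + 1×516 = 675 + 4D
Σ(formed) = 1×970 + 4×451 = 2774
ΔH = Σ(broken) − Σ(formed) = (675 + 4D) − (2774) = −2099 + 4D
Setting this equal to −571 kJ gives 4D = 1528, so D = 382 kJ/mol.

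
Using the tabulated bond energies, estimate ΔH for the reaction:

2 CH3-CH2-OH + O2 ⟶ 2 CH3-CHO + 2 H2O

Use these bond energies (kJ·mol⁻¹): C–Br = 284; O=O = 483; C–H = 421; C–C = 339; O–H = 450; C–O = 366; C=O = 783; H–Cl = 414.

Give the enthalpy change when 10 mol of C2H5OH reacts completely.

ΔH = −2045 kJ

Bonds broken (reactants):
  C–C: 2 × 339 = 678
  C–H: 10 × 421 = 4210
  C–O: 2 × 366 = 732
  O–H: 2 × 450 = 900
  O=O: 1 × 483 = 483
  Σ(broken) = 7003 kJ
Bonds formed (products):
  C–C: 2 × 339 = 678
  C–H: 8 × 421 = 3368
  C=O: 2 × 783 = 1566
  O–H: 4 × 450 = 1800
  Σ(formed) = 7412 kJ
ΔH = Σ(broken) − Σ(formed) = 7003 − 7412 = −409 kJ
For 5× the reaction as written: 5 × (−409) = −2045 kJ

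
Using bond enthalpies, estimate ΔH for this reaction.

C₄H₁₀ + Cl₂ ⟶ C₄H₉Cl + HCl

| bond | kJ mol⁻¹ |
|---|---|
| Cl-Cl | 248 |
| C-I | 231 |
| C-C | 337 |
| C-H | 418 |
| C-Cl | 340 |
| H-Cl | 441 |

Bonds broken (reactants):
  C-C: 3 × 337 = 1011
  C-H: 10 × 418 = 4180
  Cl-Cl: 1 × 248 = 248
  Σ(broken) = 5439 kJ
Bonds formed (products):
  C-C: 3 × 337 = 1011
  C-Cl: 1 × 340 = 340
  C-H: 9 × 418 = 3762
  H-Cl: 1 × 441 = 441
  Σ(formed) = 5554 kJ
ΔH = Σ(broken) − Σ(formed) = 5439 − 5554 = −115 kJ

ΔH ≈ −115 kJ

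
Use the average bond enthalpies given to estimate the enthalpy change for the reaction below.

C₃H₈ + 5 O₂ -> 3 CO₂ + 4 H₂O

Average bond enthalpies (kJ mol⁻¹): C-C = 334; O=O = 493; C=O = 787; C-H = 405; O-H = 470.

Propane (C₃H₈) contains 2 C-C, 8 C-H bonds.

ΔH ≈ −2109 kJ

Bonds broken (reactants):
  C-C: 2 × 334 = 668
  C-H: 8 × 405 = 3240
  O=O: 5 × 493 = 2465
  Σ(broken) = 6373 kJ
Bonds formed (products):
  C=O: 6 × 787 = 4722
  O-H: 8 × 470 = 3760
  Σ(formed) = 8482 kJ
ΔH = Σ(broken) − Σ(formed) = 6373 − 8482 = −2109 kJ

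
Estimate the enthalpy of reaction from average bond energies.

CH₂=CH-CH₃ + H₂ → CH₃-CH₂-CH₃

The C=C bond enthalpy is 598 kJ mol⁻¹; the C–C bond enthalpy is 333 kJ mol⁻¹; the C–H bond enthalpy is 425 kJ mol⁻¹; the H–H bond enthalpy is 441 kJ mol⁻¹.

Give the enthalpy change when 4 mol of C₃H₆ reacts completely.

ΔH = −576 kJ

Bonds broken (reactants):
  C–C: 1 × 333 = 333
  C–H: 6 × 425 = 2550
  C=C: 1 × 598 = 598
  H–H: 1 × 441 = 441
  Σ(broken) = 3922 kJ
Bonds formed (products):
  C–C: 2 × 333 = 666
  C–H: 8 × 425 = 3400
  Σ(formed) = 4066 kJ
ΔH = Σ(broken) − Σ(formed) = 3922 − 4066 = −144 kJ
For 4× the reaction as written: 4 × (−144) = −576 kJ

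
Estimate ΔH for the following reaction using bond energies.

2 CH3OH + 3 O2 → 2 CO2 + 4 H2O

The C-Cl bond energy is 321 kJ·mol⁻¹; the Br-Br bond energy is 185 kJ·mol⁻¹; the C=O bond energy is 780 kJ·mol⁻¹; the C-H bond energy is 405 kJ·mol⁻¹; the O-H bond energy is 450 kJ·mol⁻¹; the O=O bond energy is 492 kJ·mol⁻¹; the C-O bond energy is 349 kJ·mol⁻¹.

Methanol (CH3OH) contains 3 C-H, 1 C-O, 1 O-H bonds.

Bonds broken (reactants):
  C-H: 6 × 405 = 2430
  C-O: 2 × 349 = 698
  O-H: 2 × 450 = 900
  O=O: 3 × 492 = 1476
  Σ(broken) = 5504 kJ
Bonds formed (products):
  C=O: 4 × 780 = 3120
  O-H: 8 × 450 = 3600
  Σ(formed) = 6720 kJ
ΔH = Σ(broken) − Σ(formed) = 5504 − 6720 = −1216 kJ

ΔH ≈ −1216 kJ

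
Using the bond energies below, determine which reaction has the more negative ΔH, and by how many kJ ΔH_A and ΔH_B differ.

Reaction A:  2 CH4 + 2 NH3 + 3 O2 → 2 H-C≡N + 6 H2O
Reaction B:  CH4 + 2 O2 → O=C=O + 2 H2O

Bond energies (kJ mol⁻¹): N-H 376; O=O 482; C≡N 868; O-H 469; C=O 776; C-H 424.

Reaction A, by 350 kJ

Reaction A:
  Bonds broken (reactants):
    C-H: 8 × 424 = 3392
    N-H: 6 × 376 = 2256
    O=O: 3 × 482 = 1446
    Σ(broken) = 7094 kJ
  Bonds formed (products):
    C≡N: 2 × 868 = 1736
    C-H: 2 × 424 = 848
    O-H: 12 × 469 = 5628
    Σ(formed) = 8212 kJ
  ΔH_A = 7094 − 8212 = −1118 kJ
Reaction B:
  Bonds broken (reactants):
    C-H: 4 × 424 = 1696
    O=O: 2 × 482 = 964
    Σ(broken) = 2660 kJ
  Bonds formed (products):
    C=O: 2 × 776 = 1552
    O-H: 4 × 469 = 1876
    Σ(formed) = 3428 kJ
  ΔH_B = 2660 − 3428 = −768 kJ
ΔH_A − ΔH_B = −350 kJ, so reaction A has the more negative ΔH; |ΔH_A − ΔH_B| = 350 kJ.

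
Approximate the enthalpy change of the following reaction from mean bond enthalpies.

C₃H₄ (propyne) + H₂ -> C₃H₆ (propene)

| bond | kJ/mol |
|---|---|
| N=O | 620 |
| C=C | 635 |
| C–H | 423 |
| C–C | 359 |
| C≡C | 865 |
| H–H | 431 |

Bonds broken (reactants):
  C≡C: 1 × 865 = 865
  C–C: 1 × 359 = 359
  C–H: 4 × 423 = 1692
  H–H: 1 × 431 = 431
  Σ(broken) = 3347 kJ
Bonds formed (products):
  C–C: 1 × 359 = 359
  C–H: 6 × 423 = 2538
  C=C: 1 × 635 = 635
  Σ(formed) = 3532 kJ
ΔH = Σ(broken) − Σ(formed) = 3347 − 3532 = −185 kJ

ΔH ≈ −185 kJ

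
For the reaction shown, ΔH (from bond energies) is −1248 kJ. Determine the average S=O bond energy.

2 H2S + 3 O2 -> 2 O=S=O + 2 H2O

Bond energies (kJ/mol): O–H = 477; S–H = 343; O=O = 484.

D(S=O) ≈ 541 kJ/mol

Let D be the S=O bond energy.
Σ(broken) = 3×484 + 4×343 = 2824
Σ(formed) = 4×477 + 4×D = 1908 + 4D
ΔH = Σ(broken) − Σ(formed) = (2824) − (1908 + 4D) = +916 − 4D
Setting this equal to −1248 kJ gives 4D = 2164, so D = 541 kJ/mol.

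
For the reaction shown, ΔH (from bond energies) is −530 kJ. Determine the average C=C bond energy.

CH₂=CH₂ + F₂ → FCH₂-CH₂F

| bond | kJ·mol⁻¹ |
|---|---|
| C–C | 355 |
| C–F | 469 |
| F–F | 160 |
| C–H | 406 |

Let D be the C=C bond energy.
Σ(broken) = 4×406 + 1×D + 1×160 = 1784 + D
Σ(formed) = 1×355 + 2×469 + 4×406 = 2917
ΔH = Σ(broken) − Σ(formed) = (1784 + D) − (2917) = −1133 + D
Setting this equal to −530 kJ gives D = 603 kJ/mol.

D(C=C) ≈ 603 kJ/mol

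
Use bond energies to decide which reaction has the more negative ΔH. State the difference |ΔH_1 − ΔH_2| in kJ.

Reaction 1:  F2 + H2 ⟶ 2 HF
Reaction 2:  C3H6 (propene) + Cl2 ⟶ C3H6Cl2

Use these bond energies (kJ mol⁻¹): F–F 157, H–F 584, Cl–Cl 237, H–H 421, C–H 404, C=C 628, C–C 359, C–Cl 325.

Reaction 1, by 446 kJ

Reaction 1:
  Bonds broken (reactants):
    F–F: 1 × 157 = 157
    H–H: 1 × 421 = 421
    Σ(broken) = 578 kJ
  Bonds formed (products):
    H–F: 2 × 584 = 1168
    Σ(formed) = 1168 kJ
  ΔH_1 = 578 − 1168 = −590 kJ
Reaction 2:
  Bonds broken (reactants):
    C–C: 1 × 359 = 359
    C–H: 6 × 404 = 2424
    C=C: 1 × 628 = 628
    Cl–Cl: 1 × 237 = 237
    Σ(broken) = 3648 kJ
  Bonds formed (products):
    C–C: 2 × 359 = 718
    C–Cl: 2 × 325 = 650
    C–H: 6 × 404 = 2424
    Σ(formed) = 3792 kJ
  ΔH_2 = 3648 − 3792 = −144 kJ
ΔH_1 − ΔH_2 = −446 kJ, so reaction 1 has the more negative ΔH; |ΔH_1 − ΔH_2| = 446 kJ.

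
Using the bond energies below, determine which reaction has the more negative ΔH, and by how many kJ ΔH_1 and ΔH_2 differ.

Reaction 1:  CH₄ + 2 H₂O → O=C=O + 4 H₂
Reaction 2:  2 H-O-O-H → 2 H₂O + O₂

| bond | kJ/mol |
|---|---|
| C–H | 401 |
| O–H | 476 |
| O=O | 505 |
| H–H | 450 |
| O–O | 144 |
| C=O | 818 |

Reaction 1:
  Bonds broken (reactants):
    C–H: 4 × 401 = 1604
    O–H: 4 × 476 = 1904
    Σ(broken) = 3508 kJ
  Bonds formed (products):
    C=O: 2 × 818 = 1636
    H–H: 4 × 450 = 1800
    Σ(formed) = 3436 kJ
  ΔH_1 = 3508 − 3436 = +72 kJ
Reaction 2:
  Bonds broken (reactants):
    O–H: 4 × 476 = 1904
    O–O: 2 × 144 = 288
    Σ(broken) = 2192 kJ
  Bonds formed (products):
    O–H: 4 × 476 = 1904
    O=O: 1 × 505 = 505
    Σ(formed) = 2409 kJ
  ΔH_2 = 2192 − 2409 = −217 kJ
ΔH_1 − ΔH_2 = +289 kJ, so reaction 2 has the more negative ΔH; |ΔH_1 − ΔH_2| = 289 kJ.

Reaction 2, by 289 kJ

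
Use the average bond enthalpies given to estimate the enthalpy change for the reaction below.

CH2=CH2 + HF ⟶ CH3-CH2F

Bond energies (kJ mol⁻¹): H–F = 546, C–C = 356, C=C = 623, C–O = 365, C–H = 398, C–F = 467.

Bonds broken (reactants):
  C–H: 4 × 398 = 1592
  C=C: 1 × 623 = 623
  H–F: 1 × 546 = 546
  Σ(broken) = 2761 kJ
Bonds formed (products):
  C–C: 1 × 356 = 356
  C–F: 1 × 467 = 467
  C–H: 5 × 398 = 1990
  Σ(formed) = 2813 kJ
ΔH = Σ(broken) − Σ(formed) = 2761 − 2813 = −52 kJ

ΔH ≈ −52 kJ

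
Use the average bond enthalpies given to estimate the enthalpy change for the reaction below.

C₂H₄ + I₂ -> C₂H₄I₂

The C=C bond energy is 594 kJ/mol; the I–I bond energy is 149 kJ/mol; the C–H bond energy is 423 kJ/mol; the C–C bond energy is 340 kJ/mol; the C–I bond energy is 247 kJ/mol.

ΔH ≈ −91 kJ

Bonds broken (reactants):
  C–H: 4 × 423 = 1692
  C=C: 1 × 594 = 594
  I–I: 1 × 149 = 149
  Σ(broken) = 2435 kJ
Bonds formed (products):
  C–C: 1 × 340 = 340
  C–H: 4 × 423 = 1692
  C–I: 2 × 247 = 494
  Σ(formed) = 2526 kJ
ΔH = Σ(broken) − Σ(formed) = 2435 − 2526 = −91 kJ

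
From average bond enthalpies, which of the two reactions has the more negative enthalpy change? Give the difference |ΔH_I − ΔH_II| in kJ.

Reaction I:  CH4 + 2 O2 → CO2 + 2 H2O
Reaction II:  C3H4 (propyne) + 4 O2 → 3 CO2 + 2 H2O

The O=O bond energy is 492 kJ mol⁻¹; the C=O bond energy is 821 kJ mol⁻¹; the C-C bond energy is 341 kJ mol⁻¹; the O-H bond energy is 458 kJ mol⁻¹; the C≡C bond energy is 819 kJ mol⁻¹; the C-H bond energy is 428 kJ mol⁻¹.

Reaction II, by 1140 kJ

Reaction I:
  Bonds broken (reactants):
    C-H: 4 × 428 = 1712
    O=O: 2 × 492 = 984
    Σ(broken) = 2696 kJ
  Bonds formed (products):
    C=O: 2 × 821 = 1642
    O-H: 4 × 458 = 1832
    Σ(formed) = 3474 kJ
  ΔH_I = 2696 − 3474 = −778 kJ
Reaction II:
  Bonds broken (reactants):
    C≡C: 1 × 819 = 819
    C-C: 1 × 341 = 341
    C-H: 4 × 428 = 1712
    O=O: 4 × 492 = 1968
    Σ(broken) = 4840 kJ
  Bonds formed (products):
    C=O: 6 × 821 = 4926
    O-H: 4 × 458 = 1832
    Σ(formed) = 6758 kJ
  ΔH_II = 4840 − 6758 = −1918 kJ
ΔH_I − ΔH_II = +1140 kJ, so reaction II has the more negative ΔH; |ΔH_I − ΔH_II| = 1140 kJ.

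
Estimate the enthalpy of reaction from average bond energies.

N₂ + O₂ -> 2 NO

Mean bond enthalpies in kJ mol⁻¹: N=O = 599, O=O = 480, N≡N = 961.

Bonds broken (reactants):
  N≡N: 1 × 961 = 961
  O=O: 1 × 480 = 480
  Σ(broken) = 1441 kJ
Bonds formed (products):
  N=O: 2 × 599 = 1198
  Σ(formed) = 1198 kJ
ΔH = Σ(broken) − Σ(formed) = 1441 − 1198 = +243 kJ

ΔH ≈ +243 kJ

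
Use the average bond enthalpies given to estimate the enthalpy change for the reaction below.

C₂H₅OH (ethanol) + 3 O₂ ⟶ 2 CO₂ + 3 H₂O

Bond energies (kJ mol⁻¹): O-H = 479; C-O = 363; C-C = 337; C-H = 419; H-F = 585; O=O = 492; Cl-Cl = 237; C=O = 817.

Bonds broken (reactants):
  C-C: 1 × 337 = 337
  C-H: 5 × 419 = 2095
  C-O: 1 × 363 = 363
  O-H: 1 × 479 = 479
  O=O: 3 × 492 = 1476
  Σ(broken) = 4750 kJ
Bonds formed (products):
  C=O: 4 × 817 = 3268
  O-H: 6 × 479 = 2874
  Σ(formed) = 6142 kJ
ΔH = Σ(broken) − Σ(formed) = 4750 − 6142 = −1392 kJ

ΔH ≈ −1392 kJ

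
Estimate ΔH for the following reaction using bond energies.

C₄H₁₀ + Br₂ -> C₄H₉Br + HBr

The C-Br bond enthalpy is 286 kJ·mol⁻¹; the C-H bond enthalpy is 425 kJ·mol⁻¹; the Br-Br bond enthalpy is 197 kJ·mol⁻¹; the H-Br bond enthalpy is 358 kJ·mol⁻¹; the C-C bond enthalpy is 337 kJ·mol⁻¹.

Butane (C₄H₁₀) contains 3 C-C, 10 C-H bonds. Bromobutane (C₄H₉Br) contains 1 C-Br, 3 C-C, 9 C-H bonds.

Bonds broken (reactants):
  Br-Br: 1 × 197 = 197
  C-C: 3 × 337 = 1011
  C-H: 10 × 425 = 4250
  Σ(broken) = 5458 kJ
Bonds formed (products):
  C-Br: 1 × 286 = 286
  C-C: 3 × 337 = 1011
  C-H: 9 × 425 = 3825
  H-Br: 1 × 358 = 358
  Σ(formed) = 5480 kJ
ΔH = Σ(broken) − Σ(formed) = 5458 − 5480 = −22 kJ

ΔH ≈ −22 kJ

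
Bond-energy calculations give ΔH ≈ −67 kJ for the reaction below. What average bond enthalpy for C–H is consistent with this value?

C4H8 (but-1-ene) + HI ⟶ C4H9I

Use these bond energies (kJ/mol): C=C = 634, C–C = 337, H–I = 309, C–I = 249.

D(C–H) ≈ 424 kJ/mol

Let D be the C–H bond energy.
Σ(broken) = 2×337 + 8×D + 1×634 + 1×309 = 1617 + 8D
Σ(formed) = 3×337 + 9×D + 1×249 = 1260 + 9D
ΔH = Σ(broken) − Σ(formed) = (1617 + 8D) − (1260 + 9D) = +357 − D
Setting this equal to −67 kJ gives D = 424 kJ/mol.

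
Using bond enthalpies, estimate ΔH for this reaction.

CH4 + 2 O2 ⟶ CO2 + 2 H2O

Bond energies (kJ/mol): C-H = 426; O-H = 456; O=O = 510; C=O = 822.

Bonds broken (reactants):
  C-H: 4 × 426 = 1704
  O=O: 2 × 510 = 1020
  Σ(broken) = 2724 kJ
Bonds formed (products):
  C=O: 2 × 822 = 1644
  O-H: 4 × 456 = 1824
  Σ(formed) = 3468 kJ
ΔH = Σ(broken) − Σ(formed) = 2724 − 3468 = −744 kJ

ΔH ≈ −744 kJ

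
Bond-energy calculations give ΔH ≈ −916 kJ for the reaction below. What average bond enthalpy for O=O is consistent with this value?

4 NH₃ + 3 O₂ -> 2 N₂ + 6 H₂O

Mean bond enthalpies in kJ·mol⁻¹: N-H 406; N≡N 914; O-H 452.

D(O=O) ≈ 488 kJ/mol

Let D be the O=O bond energy.
Σ(broken) = 12×406 + 3×D = 4872 + 3D
Σ(formed) = 2×914 + 12×452 = 7252
ΔH = Σ(broken) − Σ(formed) = (4872 + 3D) − (7252) = −2380 + 3D
Setting this equal to −916 kJ gives 3D = 1464, so D = 488 kJ/mol.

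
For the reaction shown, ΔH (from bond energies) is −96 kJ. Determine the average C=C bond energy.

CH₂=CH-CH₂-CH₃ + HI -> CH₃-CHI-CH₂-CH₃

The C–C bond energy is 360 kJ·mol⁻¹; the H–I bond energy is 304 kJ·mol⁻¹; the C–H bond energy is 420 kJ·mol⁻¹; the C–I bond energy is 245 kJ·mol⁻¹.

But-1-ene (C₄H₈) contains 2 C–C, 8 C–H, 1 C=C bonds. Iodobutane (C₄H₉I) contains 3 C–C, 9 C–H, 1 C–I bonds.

Let D be the C=C bond energy.
Σ(broken) = 2×360 + 8×420 + 1×D + 1×304 = 4384 + D
Σ(formed) = 3×360 + 9×420 + 1×245 = 5105
ΔH = Σ(broken) − Σ(formed) = (4384 + D) − (5105) = −721 + D
Setting this equal to −96 kJ gives D = 625 kJ/mol.

D(C=C) ≈ 625 kJ/mol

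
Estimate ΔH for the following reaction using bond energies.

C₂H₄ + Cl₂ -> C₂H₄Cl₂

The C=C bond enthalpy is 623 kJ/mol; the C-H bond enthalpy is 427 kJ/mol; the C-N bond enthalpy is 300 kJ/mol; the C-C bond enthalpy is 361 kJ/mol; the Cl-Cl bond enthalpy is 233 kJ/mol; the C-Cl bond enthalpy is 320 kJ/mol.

ΔH ≈ −145 kJ

Bonds broken (reactants):
  C-H: 4 × 427 = 1708
  C=C: 1 × 623 = 623
  Cl-Cl: 1 × 233 = 233
  Σ(broken) = 2564 kJ
Bonds formed (products):
  C-C: 1 × 361 = 361
  C-Cl: 2 × 320 = 640
  C-H: 4 × 427 = 1708
  Σ(formed) = 2709 kJ
ΔH = Σ(broken) − Σ(formed) = 2564 − 2709 = −145 kJ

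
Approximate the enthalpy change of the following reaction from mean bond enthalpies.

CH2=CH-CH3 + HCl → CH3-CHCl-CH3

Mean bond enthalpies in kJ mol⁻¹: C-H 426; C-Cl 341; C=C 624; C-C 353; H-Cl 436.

Bonds broken (reactants):
  C-C: 1 × 353 = 353
  C-H: 6 × 426 = 2556
  C=C: 1 × 624 = 624
  H-Cl: 1 × 436 = 436
  Σ(broken) = 3969 kJ
Bonds formed (products):
  C-C: 2 × 353 = 706
  C-Cl: 1 × 341 = 341
  C-H: 7 × 426 = 2982
  Σ(formed) = 4029 kJ
ΔH = Σ(broken) − Σ(formed) = 3969 − 4029 = −60 kJ

ΔH ≈ −60 kJ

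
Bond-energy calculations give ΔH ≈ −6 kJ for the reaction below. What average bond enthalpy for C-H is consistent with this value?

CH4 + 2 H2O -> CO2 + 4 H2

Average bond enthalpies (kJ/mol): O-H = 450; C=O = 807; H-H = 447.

D(C-H) ≈ 399 kJ/mol

Let D be the C-H bond energy.
Σ(broken) = 4×D + 4×450 = 1800 + 4D
Σ(formed) = 2×807 + 4×447 = 3402
ΔH = Σ(broken) − Σ(formed) = (1800 + 4D) − (3402) = −1602 + 4D
Setting this equal to −6 kJ gives 4D = 1596, so D = 399 kJ/mol.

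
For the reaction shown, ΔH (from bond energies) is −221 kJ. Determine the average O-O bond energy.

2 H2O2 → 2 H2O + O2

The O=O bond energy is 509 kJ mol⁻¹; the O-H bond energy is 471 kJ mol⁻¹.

Let D be the O-O bond energy.
Σ(broken) = 4×471 + 2×D = 1884 + 2D
Σ(formed) = 4×471 + 1×509 = 2393
ΔH = Σ(broken) − Σ(formed) = (1884 + 2D) − (2393) = −509 + 2D
Setting this equal to −221 kJ gives 2D = 288, so D = 144 kJ/mol.

D(O-O) ≈ 144 kJ/mol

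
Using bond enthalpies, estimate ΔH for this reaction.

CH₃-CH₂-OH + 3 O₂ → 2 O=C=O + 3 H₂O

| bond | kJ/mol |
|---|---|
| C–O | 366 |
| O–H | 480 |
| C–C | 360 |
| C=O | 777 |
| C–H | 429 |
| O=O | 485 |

ΔH ≈ −1182 kJ

Bonds broken (reactants):
  C–C: 1 × 360 = 360
  C–H: 5 × 429 = 2145
  C–O: 1 × 366 = 366
  O–H: 1 × 480 = 480
  O=O: 3 × 485 = 1455
  Σ(broken) = 4806 kJ
Bonds formed (products):
  C=O: 4 × 777 = 3108
  O–H: 6 × 480 = 2880
  Σ(formed) = 5988 kJ
ΔH = Σ(broken) − Σ(formed) = 4806 − 5988 = −1182 kJ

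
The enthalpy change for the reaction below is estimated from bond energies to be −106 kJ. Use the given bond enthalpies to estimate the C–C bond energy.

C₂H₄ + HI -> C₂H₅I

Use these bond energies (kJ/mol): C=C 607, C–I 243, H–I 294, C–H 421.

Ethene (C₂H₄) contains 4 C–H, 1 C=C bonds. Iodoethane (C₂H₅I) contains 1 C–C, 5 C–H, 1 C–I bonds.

D(C–C) ≈ 343 kJ/mol

Let D be the C–C bond energy.
Σ(broken) = 4×421 + 1×607 + 1×294 = 2585
Σ(formed) = 1×D + 5×421 + 1×243 = 2348 + D
ΔH = Σ(broken) − Σ(formed) = (2585) − (2348 + D) = +237 − D
Setting this equal to −106 kJ gives D = 343 kJ/mol.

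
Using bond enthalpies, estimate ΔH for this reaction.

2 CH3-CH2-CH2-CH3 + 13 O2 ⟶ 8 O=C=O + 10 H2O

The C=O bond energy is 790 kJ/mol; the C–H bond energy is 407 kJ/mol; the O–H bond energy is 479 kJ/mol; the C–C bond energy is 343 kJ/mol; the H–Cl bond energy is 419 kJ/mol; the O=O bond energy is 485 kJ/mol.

ΔH ≈ −5717 kJ

Bonds broken (reactants):
  C–C: 6 × 343 = 2058
  C–H: 20 × 407 = 8140
  O=O: 13 × 485 = 6305
  Σ(broken) = 16503 kJ
Bonds formed (products):
  C=O: 16 × 790 = 12640
  O–H: 20 × 479 = 9580
  Σ(formed) = 22220 kJ
ΔH = Σ(broken) − Σ(formed) = 16503 − 22220 = −5717 kJ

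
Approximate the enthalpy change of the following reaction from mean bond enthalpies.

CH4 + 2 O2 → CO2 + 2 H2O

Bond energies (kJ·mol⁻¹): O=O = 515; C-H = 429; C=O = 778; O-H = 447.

ΔH ≈ −598 kJ

Bonds broken (reactants):
  C-H: 4 × 429 = 1716
  O=O: 2 × 515 = 1030
  Σ(broken) = 2746 kJ
Bonds formed (products):
  C=O: 2 × 778 = 1556
  O-H: 4 × 447 = 1788
  Σ(formed) = 3344 kJ
ΔH = Σ(broken) − Σ(formed) = 2746 − 3344 = −598 kJ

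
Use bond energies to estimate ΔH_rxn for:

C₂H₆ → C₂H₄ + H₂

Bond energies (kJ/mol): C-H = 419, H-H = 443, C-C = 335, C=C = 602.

Bonds broken (reactants):
  C-C: 1 × 335 = 335
  C-H: 6 × 419 = 2514
  Σ(broken) = 2849 kJ
Bonds formed (products):
  C-H: 4 × 419 = 1676
  C=C: 1 × 602 = 602
  H-H: 1 × 443 = 443
  Σ(formed) = 2721 kJ
ΔH = Σ(broken) − Σ(formed) = 2849 − 2721 = +128 kJ

ΔH ≈ +128 kJ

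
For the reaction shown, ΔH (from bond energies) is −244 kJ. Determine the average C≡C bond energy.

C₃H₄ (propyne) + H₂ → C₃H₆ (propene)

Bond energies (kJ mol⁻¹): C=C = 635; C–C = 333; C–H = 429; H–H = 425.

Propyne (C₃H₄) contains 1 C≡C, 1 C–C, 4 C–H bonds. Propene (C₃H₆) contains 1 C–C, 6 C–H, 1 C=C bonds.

Let D be the C≡C bond energy.
Σ(broken) = 1×D + 1×333 + 4×429 + 1×425 = 2474 + D
Σ(formed) = 1×333 + 6×429 + 1×635 = 3542
ΔH = Σ(broken) − Σ(formed) = (2474 + D) − (3542) = −1068 + D
Setting this equal to −244 kJ gives D = 824 kJ/mol.

D(C≡C) ≈ 824 kJ/mol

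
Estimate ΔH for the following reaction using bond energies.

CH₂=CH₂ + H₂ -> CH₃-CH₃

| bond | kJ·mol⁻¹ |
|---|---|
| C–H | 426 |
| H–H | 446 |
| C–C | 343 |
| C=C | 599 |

ΔH ≈ −150 kJ

Bonds broken (reactants):
  C–H: 4 × 426 = 1704
  C=C: 1 × 599 = 599
  H–H: 1 × 446 = 446
  Σ(broken) = 2749 kJ
Bonds formed (products):
  C–C: 1 × 343 = 343
  C–H: 6 × 426 = 2556
  Σ(formed) = 2899 kJ
ΔH = Σ(broken) − Σ(formed) = 2749 − 2899 = −150 kJ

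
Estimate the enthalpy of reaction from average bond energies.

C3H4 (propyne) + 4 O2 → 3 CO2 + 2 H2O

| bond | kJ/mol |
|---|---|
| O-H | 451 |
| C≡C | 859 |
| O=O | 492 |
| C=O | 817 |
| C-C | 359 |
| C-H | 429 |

ΔH ≈ −1804 kJ

Bonds broken (reactants):
  C≡C: 1 × 859 = 859
  C-C: 1 × 359 = 359
  C-H: 4 × 429 = 1716
  O=O: 4 × 492 = 1968
  Σ(broken) = 4902 kJ
Bonds formed (products):
  C=O: 6 × 817 = 4902
  O-H: 4 × 451 = 1804
  Σ(formed) = 6706 kJ
ΔH = Σ(broken) − Σ(formed) = 4902 − 6706 = −1804 kJ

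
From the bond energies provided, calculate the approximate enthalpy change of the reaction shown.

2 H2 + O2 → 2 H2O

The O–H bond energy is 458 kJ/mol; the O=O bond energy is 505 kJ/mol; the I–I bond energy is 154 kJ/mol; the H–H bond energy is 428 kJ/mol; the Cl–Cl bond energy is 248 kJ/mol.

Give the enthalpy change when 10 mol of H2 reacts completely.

ΔH = −2355 kJ

Bonds broken (reactants):
  H–H: 2 × 428 = 856
  O=O: 1 × 505 = 505
  Σ(broken) = 1361 kJ
Bonds formed (products):
  O–H: 4 × 458 = 1832
  Σ(formed) = 1832 kJ
ΔH = Σ(broken) − Σ(formed) = 1361 − 1832 = −471 kJ
For 5× the reaction as written: 5 × (−471) = −2355 kJ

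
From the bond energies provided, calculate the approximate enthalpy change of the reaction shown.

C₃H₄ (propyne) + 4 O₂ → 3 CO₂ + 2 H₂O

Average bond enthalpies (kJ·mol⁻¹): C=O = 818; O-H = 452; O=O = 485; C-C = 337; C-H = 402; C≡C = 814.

ΔH ≈ −2017 kJ

Bonds broken (reactants):
  C≡C: 1 × 814 = 814
  C-C: 1 × 337 = 337
  C-H: 4 × 402 = 1608
  O=O: 4 × 485 = 1940
  Σ(broken) = 4699 kJ
Bonds formed (products):
  C=O: 6 × 818 = 4908
  O-H: 4 × 452 = 1808
  Σ(formed) = 6716 kJ
ΔH = Σ(broken) − Σ(formed) = 4699 − 6716 = −2017 kJ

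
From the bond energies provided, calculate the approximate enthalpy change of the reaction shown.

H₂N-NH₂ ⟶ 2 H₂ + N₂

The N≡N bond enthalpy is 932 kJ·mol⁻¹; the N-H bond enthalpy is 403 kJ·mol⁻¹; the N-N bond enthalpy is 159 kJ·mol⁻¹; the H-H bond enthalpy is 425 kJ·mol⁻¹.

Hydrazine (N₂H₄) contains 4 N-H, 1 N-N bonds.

ΔH ≈ −11 kJ

Bonds broken (reactants):
  N-H: 4 × 403 = 1612
  N-N: 1 × 159 = 159
  Σ(broken) = 1771 kJ
Bonds formed (products):
  H-H: 2 × 425 = 850
  N≡N: 1 × 932 = 932
  Σ(formed) = 1782 kJ
ΔH = Σ(broken) − Σ(formed) = 1771 − 1782 = −11 kJ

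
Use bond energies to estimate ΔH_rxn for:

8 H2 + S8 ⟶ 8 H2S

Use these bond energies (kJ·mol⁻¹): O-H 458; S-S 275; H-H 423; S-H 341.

ΔH ≈ +128 kJ

Bonds broken (reactants):
  H-H: 8 × 423 = 3384
  S-S: 8 × 275 = 2200
  Σ(broken) = 5584 kJ
Bonds formed (products):
  S-H: 16 × 341 = 5456
  Σ(formed) = 5456 kJ
ΔH = Σ(broken) − Σ(formed) = 5584 − 5456 = +128 kJ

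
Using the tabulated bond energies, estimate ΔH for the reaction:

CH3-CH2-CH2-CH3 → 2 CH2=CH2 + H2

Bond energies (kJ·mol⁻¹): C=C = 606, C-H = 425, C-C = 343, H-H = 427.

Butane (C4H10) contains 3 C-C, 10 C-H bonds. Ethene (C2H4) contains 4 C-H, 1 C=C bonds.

Bonds broken (reactants):
  C-C: 3 × 343 = 1029
  C-H: 10 × 425 = 4250
  Σ(broken) = 5279 kJ
Bonds formed (products):
  C-H: 8 × 425 = 3400
  C=C: 2 × 606 = 1212
  H-H: 1 × 427 = 427
  Σ(formed) = 5039 kJ
ΔH = Σ(broken) − Σ(formed) = 5279 − 5039 = +240 kJ

ΔH ≈ +240 kJ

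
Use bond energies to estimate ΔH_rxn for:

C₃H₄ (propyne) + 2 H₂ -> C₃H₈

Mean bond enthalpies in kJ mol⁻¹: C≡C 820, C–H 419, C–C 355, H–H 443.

Bonds broken (reactants):
  C≡C: 1 × 820 = 820
  C–C: 1 × 355 = 355
  C–H: 4 × 419 = 1676
  H–H: 2 × 443 = 886
  Σ(broken) = 3737 kJ
Bonds formed (products):
  C–C: 2 × 355 = 710
  C–H: 8 × 419 = 3352
  Σ(formed) = 4062 kJ
ΔH = Σ(broken) − Σ(formed) = 3737 − 4062 = −325 kJ

ΔH ≈ −325 kJ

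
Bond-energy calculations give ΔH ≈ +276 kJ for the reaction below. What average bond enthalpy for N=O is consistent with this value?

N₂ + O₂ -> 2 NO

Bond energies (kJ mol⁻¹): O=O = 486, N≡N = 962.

D(N=O) ≈ 586 kJ/mol

Let D be the N=O bond energy.
Σ(broken) = 1×962 + 1×486 = 1448
Σ(formed) = 2×D = 2D
ΔH = Σ(broken) − Σ(formed) = (1448) − (2D) = +1448 − 2D
Setting this equal to +276 kJ gives 2D = 1172, so D = 586 kJ/mol.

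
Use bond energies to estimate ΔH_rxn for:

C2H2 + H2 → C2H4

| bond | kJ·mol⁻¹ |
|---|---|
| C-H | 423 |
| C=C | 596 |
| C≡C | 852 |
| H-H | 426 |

Bonds broken (reactants):
  C≡C: 1 × 852 = 852
  C-H: 2 × 423 = 846
  H-H: 1 × 426 = 426
  Σ(broken) = 2124 kJ
Bonds formed (products):
  C-H: 4 × 423 = 1692
  C=C: 1 × 596 = 596
  Σ(formed) = 2288 kJ
ΔH = Σ(broken) − Σ(formed) = 2124 − 2288 = −164 kJ

ΔH ≈ −164 kJ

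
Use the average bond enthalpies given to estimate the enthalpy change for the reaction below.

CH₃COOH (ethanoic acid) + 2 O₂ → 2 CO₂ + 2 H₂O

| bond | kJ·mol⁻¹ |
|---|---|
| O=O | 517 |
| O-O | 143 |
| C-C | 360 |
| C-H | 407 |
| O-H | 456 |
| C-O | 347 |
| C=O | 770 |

ΔH ≈ −716 kJ

Bonds broken (reactants):
  C-C: 1 × 360 = 360
  C-H: 3 × 407 = 1221
  C-O: 1 × 347 = 347
  C=O: 1 × 770 = 770
  O-H: 1 × 456 = 456
  O=O: 2 × 517 = 1034
  Σ(broken) = 4188 kJ
Bonds formed (products):
  C=O: 4 × 770 = 3080
  O-H: 4 × 456 = 1824
  Σ(formed) = 4904 kJ
ΔH = Σ(broken) − Σ(formed) = 4188 − 4904 = −716 kJ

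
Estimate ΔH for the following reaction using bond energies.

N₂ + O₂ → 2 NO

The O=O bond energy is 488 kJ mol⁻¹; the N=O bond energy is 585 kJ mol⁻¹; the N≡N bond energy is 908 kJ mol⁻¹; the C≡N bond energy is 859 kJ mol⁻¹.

Bonds broken (reactants):
  N≡N: 1 × 908 = 908
  O=O: 1 × 488 = 488
  Σ(broken) = 1396 kJ
Bonds formed (products):
  N=O: 2 × 585 = 1170
  Σ(formed) = 1170 kJ
ΔH = Σ(broken) − Σ(formed) = 1396 − 1170 = +226 kJ

ΔH ≈ +226 kJ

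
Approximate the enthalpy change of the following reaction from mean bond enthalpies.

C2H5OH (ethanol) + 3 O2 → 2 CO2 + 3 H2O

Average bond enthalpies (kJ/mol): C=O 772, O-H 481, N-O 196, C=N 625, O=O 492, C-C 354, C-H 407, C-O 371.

Bonds broken (reactants):
  C-C: 1 × 354 = 354
  C-H: 5 × 407 = 2035
  C-O: 1 × 371 = 371
  O-H: 1 × 481 = 481
  O=O: 3 × 492 = 1476
  Σ(broken) = 4717 kJ
Bonds formed (products):
  C=O: 4 × 772 = 3088
  O-H: 6 × 481 = 2886
  Σ(formed) = 5974 kJ
ΔH = Σ(broken) − Σ(formed) = 4717 − 5974 = −1257 kJ

ΔH ≈ −1257 kJ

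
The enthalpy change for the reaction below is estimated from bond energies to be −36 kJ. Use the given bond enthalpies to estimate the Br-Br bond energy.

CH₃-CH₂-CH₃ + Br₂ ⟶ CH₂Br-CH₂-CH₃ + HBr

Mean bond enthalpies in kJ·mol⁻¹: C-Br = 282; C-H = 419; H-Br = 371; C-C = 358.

D(Br-Br) ≈ 198 kJ/mol

Let D be the Br-Br bond energy.
Σ(broken) = 1×D + 2×358 + 8×419 = 4068 + D
Σ(formed) = 1×282 + 2×358 + 7×419 + 1×371 = 4302
ΔH = Σ(broken) − Σ(formed) = (4068 + D) − (4302) = −234 + D
Setting this equal to −36 kJ gives D = 198 kJ/mol.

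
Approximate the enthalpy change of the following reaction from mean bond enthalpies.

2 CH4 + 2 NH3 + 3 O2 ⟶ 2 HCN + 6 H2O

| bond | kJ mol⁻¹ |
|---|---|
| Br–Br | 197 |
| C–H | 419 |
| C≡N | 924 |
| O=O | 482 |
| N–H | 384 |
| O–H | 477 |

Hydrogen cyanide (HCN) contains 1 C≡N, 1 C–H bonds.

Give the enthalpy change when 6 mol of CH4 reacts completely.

ΔH = −3924 kJ

Bonds broken (reactants):
  C–H: 8 × 419 = 3352
  N–H: 6 × 384 = 2304
  O=O: 3 × 482 = 1446
  Σ(broken) = 7102 kJ
Bonds formed (products):
  C≡N: 2 × 924 = 1848
  C–H: 2 × 419 = 838
  O–H: 12 × 477 = 5724
  Σ(formed) = 8410 kJ
ΔH = Σ(broken) − Σ(formed) = 7102 − 8410 = −1308 kJ
For 3× the reaction as written: 3 × (−1308) = −3924 kJ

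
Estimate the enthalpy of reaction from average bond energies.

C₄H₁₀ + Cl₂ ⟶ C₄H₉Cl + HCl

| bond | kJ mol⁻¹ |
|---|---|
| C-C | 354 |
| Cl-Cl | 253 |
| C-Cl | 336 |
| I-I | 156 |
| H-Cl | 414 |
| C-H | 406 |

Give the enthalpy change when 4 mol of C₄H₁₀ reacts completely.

ΔH = −364 kJ

Bonds broken (reactants):
  C-C: 3 × 354 = 1062
  C-H: 10 × 406 = 4060
  Cl-Cl: 1 × 253 = 253
  Σ(broken) = 5375 kJ
Bonds formed (products):
  C-C: 3 × 354 = 1062
  C-Cl: 1 × 336 = 336
  C-H: 9 × 406 = 3654
  H-Cl: 1 × 414 = 414
  Σ(formed) = 5466 kJ
ΔH = Σ(broken) − Σ(formed) = 5375 − 5466 = −91 kJ
For 4× the reaction as written: 4 × (−91) = −364 kJ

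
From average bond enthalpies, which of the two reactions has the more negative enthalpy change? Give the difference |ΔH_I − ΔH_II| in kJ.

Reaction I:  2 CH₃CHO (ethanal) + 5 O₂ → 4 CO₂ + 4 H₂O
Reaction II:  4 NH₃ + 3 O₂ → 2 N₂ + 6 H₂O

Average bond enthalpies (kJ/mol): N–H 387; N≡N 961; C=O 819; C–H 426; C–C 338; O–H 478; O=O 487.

Reaction I:
  Bonds broken (reactants):
    C–C: 2 × 338 = 676
    C–H: 8 × 426 = 3408
    C=O: 2 × 819 = 1638
    O=O: 5 × 487 = 2435
    Σ(broken) = 8157 kJ
  Bonds formed (products):
    C=O: 8 × 819 = 6552
    O–H: 8 × 478 = 3824
    Σ(formed) = 10376 kJ
  ΔH_I = 8157 − 10376 = −2219 kJ
Reaction II:
  Bonds broken (reactants):
    N–H: 12 × 387 = 4644
    O=O: 3 × 487 = 1461
    Σ(broken) = 6105 kJ
  Bonds formed (products):
    N≡N: 2 × 961 = 1922
    O–H: 12 × 478 = 5736
    Σ(formed) = 7658 kJ
  ΔH_II = 6105 − 7658 = −1553 kJ
ΔH_I − ΔH_II = −666 kJ, so reaction I has the more negative ΔH; |ΔH_I − ΔH_II| = 666 kJ.

Reaction I, by 666 kJ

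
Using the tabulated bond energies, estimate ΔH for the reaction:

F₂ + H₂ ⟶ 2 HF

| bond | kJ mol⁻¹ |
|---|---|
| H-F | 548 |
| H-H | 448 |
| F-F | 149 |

Bonds broken (reactants):
  F-F: 1 × 149 = 149
  H-H: 1 × 448 = 448
  Σ(broken) = 597 kJ
Bonds formed (products):
  H-F: 2 × 548 = 1096
  Σ(formed) = 1096 kJ
ΔH = Σ(broken) − Σ(formed) = 597 − 1096 = −499 kJ

ΔH ≈ −499 kJ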